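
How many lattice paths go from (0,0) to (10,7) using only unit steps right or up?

Each path has 10 right steps and 7 up steps in some order (17 steps total).
Choose which 7 of the 17 steps are up: C(17,7).

Final answer: C(17,7) = 19448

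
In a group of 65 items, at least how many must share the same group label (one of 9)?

There are 9 possible values for group label (one of 9). With 65 items and 9 categories, by pigeonhole: ceiling(65/9).

Final answer: 8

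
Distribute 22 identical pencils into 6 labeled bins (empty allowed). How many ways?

Stars and bars: C(n+k-1, k-1) = C(27,5).

Final answer: C(27,5) = 80730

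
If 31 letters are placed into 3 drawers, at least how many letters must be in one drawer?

By the pigeonhole principle: ceiling(31/3).

Final answer: 11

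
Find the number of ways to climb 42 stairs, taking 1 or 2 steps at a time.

Let f(n) be the number of climbs. Removing the last move (1 or 2 steps) gives f(n) = f(n-1) + f(n-2); base cases f(1)=1, f(2)=2.
Computing successive values: f(1)=1, f(2)=2, f(3)=3, f(4)=5, f(5)=8, f(6)=13, f(7)=21, f(8)=34, f(9)=55, f(10)=89, f(11)=144, f(12)=233, f(13)=377, f(14)=610, f(15)=987, f(16)=1597, f(17)=2584, f(18)=4181, f(19)=6765, f(20)=10946, f(21)=17711, f(22)=28657, f(23)=46368, f(24)=75025, f(25)=121393, f(26)=196418, f(27)=317811, f(28)=514229, f(29)=832040, f(30)=1346269, f(31)=2178309, f(32)=3524578, f(33)=5702887, f(34)=9227465, f(35)=14930352, f(36)=24157817, f(37)=39088169, f(38)=63245986, f(39)=102334155, f(40)=165580141, f(41)=267914296, f(42)=433494437.

Final answer: 433494437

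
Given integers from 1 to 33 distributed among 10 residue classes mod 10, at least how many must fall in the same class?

By pigeonhole with 33 objects and 10 categories: ceiling(33/10).

Final answer: 4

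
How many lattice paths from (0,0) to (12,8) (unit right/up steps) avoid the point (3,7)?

Total paths to (12,8): C(20,8) = 125970.
Paths through (3,7): C(10,7) x C(10,1) = 1200.
Avoiding (3,7): 125970 - 1200.

Final answer: 124770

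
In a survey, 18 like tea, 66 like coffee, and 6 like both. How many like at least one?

|A union B| = |A| + |B| - |A intersect B| = 18 + 66 - 6.

Final answer: 78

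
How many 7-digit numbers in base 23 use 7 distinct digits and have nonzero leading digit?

The leading digit has 22 choices (anything but zero); the next has 22 (anything but the first), then 21, and so on, one fewer each time.
Total: 22 x 22 x 21 x 20 x 19 x 18 x 17.

Final answer: 1181869920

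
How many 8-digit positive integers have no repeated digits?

First digit: 9 (not 0). Second: 9 (not first). Third: 8, etc.
Total: 9 x 9 x 8 x 7 x 6 x 5 x 4 x 3.

Final answer: 1632960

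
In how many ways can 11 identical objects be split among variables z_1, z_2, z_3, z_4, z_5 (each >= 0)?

Stars and bars with 11 stars and 4 bars:
C(11+5-1, 5-1) = C(15,4).

Final answer: C(15,4) = 1365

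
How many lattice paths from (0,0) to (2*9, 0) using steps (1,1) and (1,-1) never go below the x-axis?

Total monotonic paths to (9,9): C(18,9) = 48620.
Paths that cross above y=x (reflection bijection): C(18,10) = 43758.
Valid Dyck paths: 48620 - 43758.
(Equivalently, C_{9} = C(18,9)/10 = 48620/10.)

Final answer: C_{9} = 4862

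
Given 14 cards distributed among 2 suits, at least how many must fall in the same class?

By pigeonhole with 14 objects and 2 categories: ceiling(14/2).

Final answer: 7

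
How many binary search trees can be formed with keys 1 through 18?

This is counted by the nth Catalan number C_n. Here n = 18.
C_n = C(2n,n) - C(2n,n+1), so C_{18} = C(36,18) - C(36,19) = 9075135300 - 8597496600.

Final answer: C_{18} = 477638700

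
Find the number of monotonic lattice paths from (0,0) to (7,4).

Each path has 7 right steps and 4 up steps in some order (11 steps total).
Choose which 4 of the 11 steps are up: C(11,4).

Final answer: C(11,4) = 330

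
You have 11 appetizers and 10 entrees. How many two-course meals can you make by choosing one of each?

By the multiplication principle: 11 x 10.

Final answer: 110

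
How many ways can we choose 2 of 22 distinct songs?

C(22,2) = 22!/(2! x (22-2)!).

Final answer: C(22,2) = 231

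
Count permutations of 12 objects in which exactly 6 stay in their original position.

Choose which 6 elements are fixed: C(12,6) = 924.
Derange the remaining 6 using D(j) = (j-1)(D(j-1) + D(j-2)), D(0)=1, D(1)=0: D(2)=1, D(3)=2, D(4)=9, D(5)=44, D(6)=265.
Total: 924 x 265.

Final answer: C(12,6) D(6) = 244860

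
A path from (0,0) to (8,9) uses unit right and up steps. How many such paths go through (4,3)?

Paths (0,0)->(4,3): C(7,3) = 35.
Paths (4,3)->(8,9): C(10,6) = 210.
By multiplication principle: 35 x 210.

Final answer: 7350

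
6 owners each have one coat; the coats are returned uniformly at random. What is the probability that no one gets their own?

Derangements satisfy D(n) = (n-1)(D(n-1) + D(n-2)), starting from D(0)=1, D(1)=0.
Building up: D(2)=1, D(3)=2, D(4)=9, D(5)=44, D(6)=265.
Total arrangements: 6! = 720.
Probability = D(6)/6! = 53/144.

Final answer: D(6)/6! = 265/720 = 0.368056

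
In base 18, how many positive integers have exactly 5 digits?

Leading digit: 17 options (nonzero). Other 4 digit(s): 18 options each.
Total: 17 x 18^4.

Final answer: 1784592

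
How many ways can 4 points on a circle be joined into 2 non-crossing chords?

This is counted by the nth Catalan number C_n. Here n = 4/2 = 2.
C_n = C(2n,n) - C(2n,n+1), so C_{2} = C(4,2) - C(4,3) = 6 - 4.

Final answer: C_{2} = 2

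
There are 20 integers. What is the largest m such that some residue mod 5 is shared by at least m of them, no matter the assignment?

There are 5 possible values for residue mod 5. With 20 integers and 5 categories, by pigeonhole: ceiling(20/5).

Final answer: 4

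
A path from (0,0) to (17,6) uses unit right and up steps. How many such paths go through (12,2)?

Paths (0,0)->(12,2): C(14,2) = 91.
Paths (12,2)->(17,6): C(9,4) = 126.
By multiplication principle: 91 x 126.

Final answer: 11466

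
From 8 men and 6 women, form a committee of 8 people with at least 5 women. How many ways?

Sum over valid woman counts:
C(6,5)C(8,3) = 336
C(6,6)C(8,2) = 28
Total: 336 + 28.

Final answer: 364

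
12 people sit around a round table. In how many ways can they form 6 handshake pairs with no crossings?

This is counted by the nth Catalan number C_n. Here n = 12/2 = 6.
C_n = C(2n,n)/(n+1), so C_{6} = C(12,6)/7 = 924/7.

Final answer: C_{6} = 132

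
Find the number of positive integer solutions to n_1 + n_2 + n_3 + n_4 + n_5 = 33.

Substitute n'_i = n_i - 1 (so n'_i >= 0). Then sum n'_i = 33 - 5 = 28.
Stars and bars: C(28+5-1, 5-1) = C(32,4).

Final answer: C(32,4) = 35960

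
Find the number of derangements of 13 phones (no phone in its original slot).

Use the recurrence D(n) = (n-1)(D(n-1) + D(n-2)) with D(0)=1, D(1)=0.
D(2) = 1 x (0 + 1) = 1
D(3) = 2 x (1 + 0) = 2
D(4) = 3 x (2 + 1) = 9
D(5) = 4 x (9 + 2) = 44
D(6) = 5 x (44 + 9) = 265
D(7) = 6 x (265 + 44) = 1854
D(8) = 7 x (1854 + 265) = 14833
D(9) = 8 x (14833 + 1854) = 133496
D(10) = 9 x (133496 + 14833) = 1334961
D(11) = 10 x (1334961 + 133496) = 14684570
D(12) = 11 x (14684570 + 1334961) = 176214841
D(13) = 12 x (D(12) + D(11)) = 12 x (176214841 + 14684570)

Final answer: D(13) = 2290792932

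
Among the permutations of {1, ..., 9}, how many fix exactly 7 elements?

Choose which 7 elements are fixed: C(9,7) = 36.
Derange the remaining 2 using D(j) = (j-1)(D(j-1) + D(j-2)), D(0)=1, D(1)=0: D(2)=1.
Total: 36 x 1.

Final answer: C(9,7) D(2) = 36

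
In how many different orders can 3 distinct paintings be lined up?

The number of ways to arrange 3 distinct objects is 3!.

Final answer: 3! = 6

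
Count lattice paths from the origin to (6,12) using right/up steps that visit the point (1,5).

Paths (0,0)->(1,5): C(6,5) = 6.
Paths (1,5)->(6,12): C(12,7) = 792.
By multiplication principle: 6 x 792.

Final answer: 4752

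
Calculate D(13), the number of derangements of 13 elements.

D(n) = (n-1)(D(n-1) + D(n-2)), D(0)=1, D(1)=0.
Building up: D(2)=1, D(3)=2, D(4)=9, D(5)=44, D(6)=265, D(7)=1854, D(8)=14833, D(9)=133496, D(10)=1334961, D(11)=14684570, D(12)=176214841.
D(13) = 12 x (D(12) + D(11)) = 12 x (176214841 + 14684570).

Final answer: D(13) = 2290792932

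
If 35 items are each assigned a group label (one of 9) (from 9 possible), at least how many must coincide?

There are 9 possible values for group label (one of 9). With 35 items and 9 categories, by pigeonhole: ceiling(35/9).

Final answer: 4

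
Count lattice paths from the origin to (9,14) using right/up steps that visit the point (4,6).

Paths (0,0)->(4,6): C(10,6) = 210.
Paths (4,6)->(9,14): C(13,8) = 1287.
By multiplication principle: 210 x 1287.

Final answer: 270270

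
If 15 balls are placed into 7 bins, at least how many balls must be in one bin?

By the pigeonhole principle: ceiling(15/7).

Final answer: 3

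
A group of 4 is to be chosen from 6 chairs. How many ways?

C(6,4) = 6!/(4! x (6-4)!).

Final answer: C(6,4) = 15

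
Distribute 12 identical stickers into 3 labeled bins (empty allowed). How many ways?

Stars and bars: C(n+k-1, k-1) = C(14,2).

Final answer: C(14,2) = 91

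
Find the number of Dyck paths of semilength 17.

Total monotonic paths to (17,17): C(34,17) = 2333606220.
Reflecting each bad path at its first crossing gives a bijection with paths to (16,18): C(34,18) = 2203961430.
Valid Dyck paths: 2333606220 - 2203961430.
(These counts are the Catalan numbers.)

Final answer: C_{17} = 129644790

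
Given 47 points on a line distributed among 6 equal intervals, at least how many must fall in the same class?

By pigeonhole with 47 objects and 6 categories: ceiling(47/6).

Final answer: 8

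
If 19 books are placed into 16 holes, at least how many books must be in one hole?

By the pigeonhole principle: ceiling(19/16).

Final answer: 2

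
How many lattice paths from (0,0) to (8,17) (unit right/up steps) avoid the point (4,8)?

Total paths to (8,17): C(25,17) = 1081575.
Paths through (4,8): C(12,8) x C(13,9) = 353925.
Avoiding (4,8): 1081575 - 353925.

Final answer: 727650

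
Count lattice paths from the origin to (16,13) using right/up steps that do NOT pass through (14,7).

Total paths to (16,13): C(29,13) = 67863915.
Paths through (14,7): C(21,7) x C(8,6) = 3255840.
Avoiding (14,7): 67863915 - 3255840.

Final answer: 64608075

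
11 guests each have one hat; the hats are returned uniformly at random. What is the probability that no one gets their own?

D(n) = (n-1)(D(n-1) + D(n-2)), D(0)=1, D(1)=0.
Building up: D(2)=1, D(3)=2, D(4)=9, D(5)=44, D(6)=265, D(7)=1854, D(8)=14833, D(9)=133496, D(10)=1334961, D(11)=14684570.
Total arrangements: 11! = 39916800.
Probability = D(11)/11! = 1468457/3991680.

Final answer: D(11)/11! = 14684570/39916800 = 0.367879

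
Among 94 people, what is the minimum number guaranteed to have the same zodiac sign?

There are 12 possible values for zodiac sign. With 94 people and 12 categories, by pigeonhole: ceiling(94/12).

Final answer: 8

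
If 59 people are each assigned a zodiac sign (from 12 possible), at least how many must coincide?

There are 12 possible values for zodiac sign. With 59 people and 12 categories, by pigeonhole: ceiling(59/12).

Final answer: 5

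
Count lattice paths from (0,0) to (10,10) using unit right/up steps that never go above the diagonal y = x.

Total monotonic paths to (10,10): C(20,10) = 184756.
Reflecting each bad path at its first crossing gives a bijection with paths to (9,11): C(20,11) = 167960.
Valid Dyck paths: 184756 - 167960.
(Equivalently, C_{10} = C(20,10)/11 = 184756/11.)

Final answer: C_{10} = 16796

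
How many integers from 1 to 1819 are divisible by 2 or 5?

Multiples of 2: 909. Multiples of 5: 363. Of both (lcm=10): 181.
By inclusion-exclusion: 909 + 363 - 181.

Final answer: 1091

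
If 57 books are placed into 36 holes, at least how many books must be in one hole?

By the pigeonhole principle: ceiling(57/36).

Final answer: 2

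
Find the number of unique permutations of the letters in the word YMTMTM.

Letters (M:3, T:2, Y:1). Total letters: 6.
Permutations = 6!/(3! x 2!).

Final answer: 60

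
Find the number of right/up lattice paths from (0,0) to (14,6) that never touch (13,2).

Total paths to (14,6): C(20,6) = 38760.
Paths through (13,2): C(15,2) x C(5,4) = 525.
Avoiding (13,2): 38760 - 525.

Final answer: 38235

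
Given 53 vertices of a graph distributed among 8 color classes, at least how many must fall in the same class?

By pigeonhole with 53 objects and 8 categories: ceiling(53/8).

Final answer: 7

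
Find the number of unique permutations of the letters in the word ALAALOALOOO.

Letters (A:4, L:3, O:4). Total letters: 11.
Permutations = 11!/(4! x 4! x 3!).

Final answer: 11550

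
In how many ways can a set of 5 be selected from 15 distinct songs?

C(15,5) = 15!/(5! x 10!).

Final answer: \binom{15}{5} = 3003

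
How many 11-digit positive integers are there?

These are the integers in [10^10, 10^11), so the count is 10^11 - 10^10 = 9 x 10^10.

Final answer: 90000000000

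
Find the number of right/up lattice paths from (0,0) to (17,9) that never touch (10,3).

Total paths to (17,9): C(26,9) = 3124550.
Paths through (10,3): C(13,3) x C(13,6) = 490776.
Avoiding (10,3): 3124550 - 490776.

Final answer: 2633774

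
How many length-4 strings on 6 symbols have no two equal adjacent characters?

Let g(n) count such strings. g(1) = 6, and each valid string of length n-1 extends in 5 ways (any symbol but the last), so g(n) = 5 g(n-1).
Total: g(4) = 6 x 5^3.

Final answer: 6 x 5^{3} = 750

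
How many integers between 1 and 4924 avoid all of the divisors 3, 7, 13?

|div by 3|=1641, |div by 7|=703, |div by 13|=378.
|div by 3&7|=234, |div by 3&13|=126, |div by 7&13|=54, |div by all|=18.
By inclusion-exclusion, divisible by at least one: 1641+703+378-234-126-54+18 = 2326.
Not divisible by any: 4924 - 2326.

Final answer: 2598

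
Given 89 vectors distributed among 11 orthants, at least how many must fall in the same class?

By pigeonhole with 89 objects and 11 categories: ceiling(89/11).

Final answer: 9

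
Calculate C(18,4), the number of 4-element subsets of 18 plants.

C(18,4) = 18!/(4! x (18-4)!).

Final answer: C(18,4) = 3060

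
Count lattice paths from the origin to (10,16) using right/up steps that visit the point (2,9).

Paths (0,0)->(2,9): C(11,9) = 55.
Paths (2,9)->(10,16): C(15,7) = 6435.
By multiplication principle: 55 x 6435.

Final answer: 353925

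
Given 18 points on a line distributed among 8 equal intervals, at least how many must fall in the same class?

By pigeonhole with 18 objects and 8 categories: ceiling(18/8).

Final answer: 3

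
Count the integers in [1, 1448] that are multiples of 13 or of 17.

Multiples of 13: 111. Multiples of 17: 85. Of both (lcm=221): 6.
By inclusion-exclusion: 111 + 85 - 6.

Final answer: 190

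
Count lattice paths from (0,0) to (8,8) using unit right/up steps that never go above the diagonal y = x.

Total monotonic paths to (8,8): C(16,8) = 12870.
A path is bad iff it touches y = x + 1; reflecting its initial segment maps bad paths bijectively onto all paths to (7,9), of which there are C(16,9) = 11440.
Valid Dyck paths: 12870 - 11440.
(This is the Catalan number C_{8}.)

Final answer: C_{8} = 1430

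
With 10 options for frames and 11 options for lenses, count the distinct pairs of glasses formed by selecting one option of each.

By the multiplication principle: 10 x 11.

Final answer: 110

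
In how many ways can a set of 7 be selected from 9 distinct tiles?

C(9,7) = 9!/(7! x 2!).

Final answer: \binom{9}{7} = 36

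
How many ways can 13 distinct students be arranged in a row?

The number of ways to arrange 13 distinct objects is 13!.

Final answer: 13! = 6227020800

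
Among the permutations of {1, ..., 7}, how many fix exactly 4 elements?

Choose which 4 elements are fixed: C(7,4) = 35.
Derange the remaining 3 using D(j) = (j-1)(D(j-1) + D(j-2)), D(0)=1, D(1)=0: D(2)=1, D(3)=2.
Total: 35 x 2.

Final answer: C(7,4) D(3) = 70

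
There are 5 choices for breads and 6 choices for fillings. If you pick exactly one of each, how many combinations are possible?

By the multiplication principle: 5 x 6.

Final answer: 30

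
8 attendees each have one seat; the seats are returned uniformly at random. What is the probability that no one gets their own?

D(n) = (n-1)(D(n-1) + D(n-2)), D(0)=1, D(1)=0.
Building up: D(2)=1, D(3)=2, D(4)=9, D(5)=44, D(6)=265, D(7)=1854, D(8)=14833.
Total arrangements: 8! = 40320.
Probability = D(8)/8! = 2119/5760.

Final answer: D(8)/8! = 14833/40320 = 0.367882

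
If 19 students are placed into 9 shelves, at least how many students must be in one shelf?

By the pigeonhole principle: ceiling(19/9).

Final answer: 3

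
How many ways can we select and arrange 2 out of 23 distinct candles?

P(23,2) = 23!/(23-2)! = 23!/21!.

Final answer: P(23,2) = 506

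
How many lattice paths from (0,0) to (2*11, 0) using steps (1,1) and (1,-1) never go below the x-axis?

Total monotonic paths to (11,11): C(22,11) = 705432.
By the reflection principle, paths that go above the diagonal number C(22,12) = 646646.
Valid Dyck paths: 705432 - 646646.
(Equivalently, C_{11} = C(22,11)/12 = 705432/12.)

Final answer: C_{11} = 58786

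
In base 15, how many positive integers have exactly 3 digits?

These are the integers in [15^2, 15^3), so the count is 15^3 - 15^2 = 14 x 15^2.

Final answer: 3150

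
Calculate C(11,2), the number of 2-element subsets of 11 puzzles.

C(11,2) = 11!/(2! x (11-2)!).

Final answer: C(11,2) = 55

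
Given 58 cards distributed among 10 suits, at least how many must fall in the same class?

By pigeonhole with 58 objects and 10 categories: ceiling(58/10).

Final answer: 6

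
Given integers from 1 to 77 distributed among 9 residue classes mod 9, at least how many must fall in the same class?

By pigeonhole with 77 objects and 9 categories: ceiling(77/9).

Final answer: 9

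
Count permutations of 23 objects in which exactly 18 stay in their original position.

Choose which 18 elements are fixed: C(23,18) = 33649.
Derange the remaining 5 using D(j) = (j-1)(D(j-1) + D(j-2)), D(0)=1, D(1)=0: D(2)=1, D(3)=2, D(4)=9, D(5)=44.
Total: 33649 x 44.

Final answer: C(23,18) D(5) = 1480556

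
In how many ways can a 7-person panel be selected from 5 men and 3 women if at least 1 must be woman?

Sum over valid woman counts:
C(3,2)C(5,5) = 3
C(3,3)C(5,4) = 5
Total: 3 + 5.

Final answer: 8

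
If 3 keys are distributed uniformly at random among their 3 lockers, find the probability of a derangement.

Use the recurrence D(n) = (n-1)(D(n-1) + D(n-2)) with D(0)=1, D(1)=0.
Building up: D(2)=1, D(3)=2.
Total arrangements: 3! = 6.
Probability = D(3)/3! = 1/3.

Final answer: D(3)/3! = 2/6 = 0.333333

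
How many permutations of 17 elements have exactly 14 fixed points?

Choose which 14 elements are fixed: C(17,14) = 680.
Derange the remaining 3 using D(j) = (j-1)(D(j-1) + D(j-2)), D(0)=1, D(1)=0: D(2)=1, D(3)=2.
Total: 680 x 2.

Final answer: C(17,14) D(3) = 1360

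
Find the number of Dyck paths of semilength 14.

Total monotonic paths to (14,14): C(28,14) = 40116600.
By the reflection principle, paths that go above the diagonal number C(28,15) = 37442160.
Valid Dyck paths: 40116600 - 37442160.
(These counts are the Catalan numbers.)

Final answer: C_{14} = 2674440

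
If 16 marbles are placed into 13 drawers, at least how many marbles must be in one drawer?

By the pigeonhole principle: ceiling(16/13).

Final answer: 2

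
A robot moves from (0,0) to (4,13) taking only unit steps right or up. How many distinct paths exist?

Each path has 4 right steps and 13 up steps in some order (17 steps total).
Choose which 13 of the 17 steps are up: C(17,13).

Final answer: C(17,13) = 2380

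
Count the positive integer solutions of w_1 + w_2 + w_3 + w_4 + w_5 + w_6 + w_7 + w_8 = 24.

Substitute w'_i = w_i - 1 (so w'_i >= 0). Then sum w'_i = 24 - 8 = 16.
Stars and bars: C(16+8-1, 8-1) = C(23,7).

Final answer: C(23,7) = 245157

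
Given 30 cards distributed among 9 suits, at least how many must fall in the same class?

By pigeonhole with 30 objects and 9 categories: ceiling(30/9).

Final answer: 4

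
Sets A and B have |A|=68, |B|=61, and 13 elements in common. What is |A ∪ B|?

|A union B| = |A| + |B| - |A intersect B| = 68 + 61 - 13.

Final answer: 116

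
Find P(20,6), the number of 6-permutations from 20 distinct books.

P(20,6) = 20!/(20-6)! = 20!/14!.

Final answer: P(20,6) = 27907200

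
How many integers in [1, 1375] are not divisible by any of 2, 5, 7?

|div by 2|=687, |div by 5|=275, |div by 7|=196.
|div by 2&5|=137, |div by 2&7|=98, |div by 5&7|=39, |div by all|=19.
By inclusion-exclusion, divisible by at least one: 687+275+196-137-98-39+19 = 903.
Not divisible by any: 1375 - 903.

Final answer: 472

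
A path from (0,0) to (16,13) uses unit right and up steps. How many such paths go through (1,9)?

Paths (0,0)->(1,9): C(10,9) = 10.
Paths (1,9)->(16,13): C(19,4) = 3876.
By multiplication principle: 10 x 3876.

Final answer: 38760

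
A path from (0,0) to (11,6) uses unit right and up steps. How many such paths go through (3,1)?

Paths (0,0)->(3,1): C(4,1) = 4.
Paths (3,1)->(11,6): C(13,5) = 1287.
By multiplication principle: 4 x 1287.

Final answer: 5148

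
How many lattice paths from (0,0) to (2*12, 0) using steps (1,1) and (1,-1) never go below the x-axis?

Total monotonic paths to (12,12): C(24,12) = 2704156.
Paths that cross above y=x (reflection bijection): C(24,13) = 2496144.
Valid Dyck paths: 2704156 - 2496144.
(These counts are the Catalan numbers.)

Final answer: C_{12} = 208012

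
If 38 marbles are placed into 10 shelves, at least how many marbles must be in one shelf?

By the pigeonhole principle: ceiling(38/10).

Final answer: 4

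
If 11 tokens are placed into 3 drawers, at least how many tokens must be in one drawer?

By the pigeonhole principle: ceiling(11/3).

Final answer: 4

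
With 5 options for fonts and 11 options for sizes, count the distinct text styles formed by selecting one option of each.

By the multiplication principle: 5 x 11.

Final answer: 55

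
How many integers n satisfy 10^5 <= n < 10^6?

The leading digit cannot be 0 (9 options); the other 5 digits can be anything (10 options each).
Total: 9 x 10^5.

Final answer: 900000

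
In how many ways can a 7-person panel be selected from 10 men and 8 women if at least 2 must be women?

Sum over valid woman counts:
C(8,2)C(10,5) = 7056
C(8,3)C(10,4) = 11760
C(8,4)C(10,3) = 8400
C(8,5)C(10,2) = 2520
C(8,6)C(10,1) = 280
C(8,7)C(10,0) = 8
Total: 7056 + 11760 + 8400 + 2520 + 280 + 8.

Final answer: 30024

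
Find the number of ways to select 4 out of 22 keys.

C(22,4) = 22!/(4! x 18!).

Final answer: \binom{22}{4} = 7315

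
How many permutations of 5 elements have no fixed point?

Use the recurrence D(n) = (n-1)(D(n-1) + D(n-2)) with D(0)=1, D(1)=0.
D(2) = 1 x (0 + 1) = 1
D(3) = 2 x (1 + 0) = 2
D(4) = 3 x (2 + 1) = 9
D(5) = 4 x (D(4) + D(3)) = 4 x (9 + 2)

Final answer: D(5) = 44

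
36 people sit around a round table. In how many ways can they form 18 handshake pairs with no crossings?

The structures are counted by the Catalan number C_n. Here n = 36/2 = 18.
C_n = (2n)!/(n!(n+1)!), so C_{18} = 36!/(18! x 19!) = C(36,18)/19 = 9075135300/19.

Final answer: C_{18} = 477638700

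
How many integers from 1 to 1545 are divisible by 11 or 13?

Multiples of 11: 140. Multiples of 13: 118. Of both (lcm=143): 10.
By inclusion-exclusion: 140 + 118 - 10.

Final answer: 248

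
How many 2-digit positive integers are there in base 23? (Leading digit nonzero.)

These are the integers in [23^1, 23^2), so the count is 23^2 - 23^1 = 22 x 23^1.

Final answer: 506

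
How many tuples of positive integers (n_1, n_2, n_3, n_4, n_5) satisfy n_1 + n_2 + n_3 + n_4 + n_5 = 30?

Substitute n'_i = n_i - 1 (so n'_i >= 0). Then sum n'_i = 30 - 5 = 25.
Stars and bars: C(25+5-1, 5-1) = C(29,4).

Final answer: C(29,4) = 23751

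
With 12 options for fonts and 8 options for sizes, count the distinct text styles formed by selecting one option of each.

By the multiplication principle: 12 x 8.

Final answer: 96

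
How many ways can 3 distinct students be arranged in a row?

The number of ways to arrange 3 distinct objects is 3!.

Final answer: 3! = 6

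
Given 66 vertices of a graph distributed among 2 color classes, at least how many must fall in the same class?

By pigeonhole with 66 objects and 2 categories: ceiling(66/2).

Final answer: 33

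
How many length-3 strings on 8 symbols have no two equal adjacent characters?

Let g(n) count such strings. g(1) = 8, and each valid string of length n-1 extends in 7 ways (any symbol but the last), so g(n) = 7 g(n-1).
Total: g(3) = 8 x 7^2.

Final answer: 8 x 7^{2} = 392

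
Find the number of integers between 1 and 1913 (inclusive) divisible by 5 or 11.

Multiples of 5: 382. Multiples of 11: 173. Of both (lcm=55): 34.
By inclusion-exclusion: 382 + 173 - 34.

Final answer: 521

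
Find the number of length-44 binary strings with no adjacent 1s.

Let a(n) count valid strings. If the last bit is 0 the prefix is any valid string of length n-1; if it is 1 the string must end in 01 with a valid prefix of length n-2. So a(n) = a(n-1) + a(n-2), a(1)=2, a(2)=3.
Computing successive values: a(1)=2, a(2)=3, a(3)=5, a(4)=8, a(5)=13, a(6)=21, a(7)=34, a(8)=55, a(9)=89, a(10)=144, a(11)=233, a(12)=377, a(13)=610, a(14)=987, a(15)=1597, a(16)=2584, a(17)=4181, a(18)=6765, a(19)=10946, a(20)=17711, a(21)=28657, a(22)=46368, a(23)=75025, a(24)=121393, a(25)=196418, a(26)=317811, a(27)=514229, a(28)=832040, a(29)=1346269, a(30)=2178309, a(31)=3524578, a(32)=5702887, a(33)=9227465, a(34)=14930352, a(35)=24157817, a(36)=39088169, a(37)=63245986, a(38)=102334155, a(39)=165580141, a(40)=267914296, a(41)=433494437, a(42)=701408733, a(43)=1134903170, a(44)=1836311903.

Final answer: 1836311903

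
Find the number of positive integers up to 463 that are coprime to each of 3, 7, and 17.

|div by 3|=154, |div by 7|=66, |div by 17|=27.
|div by 3&7|=22, |div by 3&17|=9, |div by 7&17|=3, |div by all|=1.
By inclusion-exclusion, divisible by at least one: 154+66+27-22-9-3+1 = 214.
Not divisible by any: 463 - 214.

Final answer: 249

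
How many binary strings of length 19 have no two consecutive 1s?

A valid string ends in 0 (append to any length-(n-1) valid string) or in 01 (append to any length-(n-2) valid string), so a(n) = a(n-1) + a(n-2) with a(1)=2, a(2)=3.
Iterating the recurrence: a(1)=2, a(2)=3, a(3)=5, a(4)=8, a(5)=13, a(6)=21, a(7)=34, a(8)=55, a(9)=89, a(10)=144, a(11)=233, a(12)=377, a(13)=610, a(14)=987, a(15)=1597, a(16)=2584, a(17)=4181, a(18)=6765, a(19)=10946.

Final answer: 10946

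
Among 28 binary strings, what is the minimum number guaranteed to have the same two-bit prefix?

There are 4 possible values for two-bit prefix. With 28 binary strings and 4 categories, by pigeonhole: ceiling(28/4).

Final answer: 7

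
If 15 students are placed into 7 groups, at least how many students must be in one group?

By the pigeonhole principle: ceiling(15/7).

Final answer: 3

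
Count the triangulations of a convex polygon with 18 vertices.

The structures are counted by the Catalan number C_n. Here n = 18 - 2 = 16.
C_n = C(2n,n) - C(2n,n+1), so C_{16} = C(32,16) - C(32,17) = 601080390 - 565722720.

Final answer: C_{16} = 35357670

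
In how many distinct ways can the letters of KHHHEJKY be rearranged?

Letters (E:1, H:3, J:1, K:2, Y:1). Total letters: 8.
Permutations = 8!/(3! x 2!).

Final answer: 3360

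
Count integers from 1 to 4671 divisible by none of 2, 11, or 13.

|div by 2|=2335, |div by 11|=424, |div by 13|=359.
|div by 2&11|=212, |div by 2&13|=179, |div by 11&13|=32, |div by all|=16.
By inclusion-exclusion, divisible by at least one: 2335+424+359-212-179-32+16 = 2711.
Not divisible by any: 4671 - 2711.

Final answer: 1960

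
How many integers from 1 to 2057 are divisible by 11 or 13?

Multiples of 11: 187. Multiples of 13: 158. Of both (lcm=143): 14.
By inclusion-exclusion: 187 + 158 - 14.

Final answer: 331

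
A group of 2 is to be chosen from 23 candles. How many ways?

C(23,2) = 23!/(2! x (23-2)!).

Final answer: C(23,2) = 253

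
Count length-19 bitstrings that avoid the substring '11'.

A valid string ends in 0 (append to any length-(n-1) valid string) or in 01 (append to any length-(n-2) valid string), so a(n) = a(n-1) + a(n-2) with a(1)=2, a(2)=3.
Iterating the recurrence: a(1)=2, a(2)=3, a(3)=5, a(4)=8, a(5)=13, a(6)=21, a(7)=34, a(8)=55, a(9)=89, a(10)=144, a(11)=233, a(12)=377, a(13)=610, a(14)=987, a(15)=1597, a(16)=2584, a(17)=4181, a(18)=6765, a(19)=10946.

Final answer: 10946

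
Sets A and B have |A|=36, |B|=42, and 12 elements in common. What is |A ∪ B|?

|A union B| = |A| + |B| - |A intersect B| = 36 + 42 - 12.

Final answer: 66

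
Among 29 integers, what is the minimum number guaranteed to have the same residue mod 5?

There are 5 possible values for residue mod 5. With 29 integers and 5 categories, by pigeonhole: ceiling(29/5).

Final answer: 6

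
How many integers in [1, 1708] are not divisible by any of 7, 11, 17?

|div by 7|=244, |div by 11|=155, |div by 17|=100.
|div by 7&11|=22, |div by 7&17|=14, |div by 11&17|=9, |div by all|=1.
By inclusion-exclusion, divisible by at least one: 244+155+100-22-14-9+1 = 455.
Not divisible by any: 1708 - 455.

Final answer: 1253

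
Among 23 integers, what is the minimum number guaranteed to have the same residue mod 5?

There are 5 possible values for residue mod 5. With 23 integers and 5 categories, by pigeonhole: ceiling(23/5).

Final answer: 5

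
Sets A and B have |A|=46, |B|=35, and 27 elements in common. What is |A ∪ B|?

|A union B| = |A| + |B| - |A intersect B| = 46 + 35 - 27.

Final answer: 54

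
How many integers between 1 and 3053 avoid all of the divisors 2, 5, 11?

|div by 2|=1526, |div by 5|=610, |div by 11|=277.
|div by 2&5|=305, |div by 2&11|=138, |div by 5&11|=55, |div by all|=27.
By inclusion-exclusion, divisible by at least one: 1526+610+277-305-138-55+27 = 1942.
Not divisible by any: 3053 - 1942.

Final answer: 1111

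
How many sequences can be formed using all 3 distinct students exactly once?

The number of ways to arrange 3 distinct objects is 3!.

Final answer: 3! = 6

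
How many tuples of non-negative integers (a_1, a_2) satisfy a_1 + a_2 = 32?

Stars and bars with 32 stars and 1 bars:
C(32+2-1, 2-1) = C(33,1).

Final answer: C(33,1) = 33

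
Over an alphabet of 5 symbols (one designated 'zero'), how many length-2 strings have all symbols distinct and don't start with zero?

The leading digit has 4 choices (anything but zero); the next has 4 (anything but the first), then 3, and so on, one fewer each time.
Total: 4 x 4.

Final answer: 16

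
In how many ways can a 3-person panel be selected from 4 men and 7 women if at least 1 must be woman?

Sum over valid woman counts:
C(7,1)C(4,2) = 42
C(7,2)C(4,1) = 84
C(7,3)C(4,0) = 35
Total: 42 + 84 + 35.

Final answer: 161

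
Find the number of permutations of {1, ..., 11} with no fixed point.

Derangements satisfy D(n) = (n-1)(D(n-1) + D(n-2)), starting from D(0)=1, D(1)=0.
D(2) = 1 x (0 + 1) = 1
D(3) = 2 x (1 + 0) = 2
D(4) = 3 x (2 + 1) = 9
D(5) = 4 x (9 + 2) = 44
D(6) = 5 x (44 + 9) = 265
D(7) = 6 x (265 + 44) = 1854
D(8) = 7 x (1854 + 265) = 14833
D(9) = 8 x (14833 + 1854) = 133496
D(10) = 9 x (133496 + 14833) = 1334961
D(11) = 10 x (D(10) + D(9)) = 10 x (1334961 + 133496)

Final answer: D(11) = 14684570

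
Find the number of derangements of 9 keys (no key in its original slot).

D(n) = (n-1)(D(n-1) + D(n-2)), D(0)=1, D(1)=0.
D(2) = 1 x (0 + 1) = 1
D(3) = 2 x (1 + 0) = 2
D(4) = 3 x (2 + 1) = 9
D(5) = 4 x (9 + 2) = 44
D(6) = 5 x (44 + 9) = 265
D(7) = 6 x (265 + 44) = 1854
D(8) = 7 x (1854 + 265) = 14833
D(9) = 8 x (D(8) + D(7)) = 8 x (14833 + 1854)

Final answer: D(9) = 133496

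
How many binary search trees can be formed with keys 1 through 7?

The structures are counted by the Catalan number C_n. Here n = 7.
C_n = (2n)!/(n!(n+1)!), so C_{7} = 14!/(7! x 8!) = C(14,7)/8 = 3432/8.

Final answer: C_{7} = 429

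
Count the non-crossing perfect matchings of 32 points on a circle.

This is a standard Catalan-number count: the answer is C_n. Here n = 32/2 = 16.
Using C_0 = 1 and C_(k+1) = C_k x 2(2k+1)/(k+2), build up term by term: C_1=1, C_2=2, C_3=5, C_4=14, C_5=42, C_6=132, C_7=429, C_8=1430, C_9=4862, C_10=16796, C_11=58786, C_12=208012, C_13=742900, C_14=2674440, C_15=9694845, C_16=35357670.

Final answer: C_{16} = 35357670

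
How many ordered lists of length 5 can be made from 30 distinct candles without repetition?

P(30,5) = 30!/(30-5)! = 30!/25!.

Final answer: P(30,5) = 17100720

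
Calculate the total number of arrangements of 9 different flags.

The number of ways to arrange 9 distinct objects is 9!.

Final answer: 9! = 362880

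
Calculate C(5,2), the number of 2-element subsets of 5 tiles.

C(5,2) = 5!/(2! x (5-2)!).

Final answer: C(5,2) = 10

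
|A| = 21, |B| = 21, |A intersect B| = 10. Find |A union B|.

|A union B| = |A| + |B| - |A intersect B| = 21 + 21 - 10.

Final answer: 32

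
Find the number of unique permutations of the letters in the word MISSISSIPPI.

Letters (I:4, M:1, P:2, S:4). Total letters: 11.
Permutations = 11!/(4! x 4! x 2!).

Final answer: 34650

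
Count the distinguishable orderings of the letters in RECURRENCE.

Letters (C:2, E:3, N:1, R:3, U:1). Total letters: 10.
Permutations = 10!/(3! x 3! x 2!).

Final answer: 50400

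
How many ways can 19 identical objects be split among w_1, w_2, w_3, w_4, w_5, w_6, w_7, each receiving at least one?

Substitute w'_i = w_i - 1 (so w'_i >= 0). Then sum w'_i = 19 - 7 = 12.
Stars and bars: C(12+7-1, 7-1) = C(18,6).

Final answer: C(18,6) = 18564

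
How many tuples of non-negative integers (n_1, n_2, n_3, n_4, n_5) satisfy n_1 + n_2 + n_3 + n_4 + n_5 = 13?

Stars and bars with 13 stars and 4 bars:
C(13+5-1, 5-1) = C(17,4).

Final answer: C(17,4) = 2380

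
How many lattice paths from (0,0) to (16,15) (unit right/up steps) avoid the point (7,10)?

Total paths to (16,15): C(31,15) = 300540195.
Paths through (7,10): C(17,10) x C(14,5) = 38934896.
Avoiding (7,10): 300540195 - 38934896.

Final answer: 261605299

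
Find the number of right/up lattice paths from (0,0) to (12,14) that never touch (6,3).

Total paths to (12,14): C(26,14) = 9657700.
Paths through (6,3): C(9,3) x C(17,11) = 1039584.
Avoiding (6,3): 9657700 - 1039584.

Final answer: 8618116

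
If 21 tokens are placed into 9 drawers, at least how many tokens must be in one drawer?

By the pigeonhole principle: ceiling(21/9).

Final answer: 3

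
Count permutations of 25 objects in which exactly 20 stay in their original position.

Choose which 20 elements are fixed: C(25,20) = 53130.
Derange the remaining 5 using D(j) = (j-1)(D(j-1) + D(j-2)), D(0)=1, D(1)=0: D(2)=1, D(3)=2, D(4)=9, D(5)=44.
Total: 53130 x 44.

Final answer: C(25,20) D(5) = 2337720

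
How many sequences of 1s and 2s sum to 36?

Let f(n) count the ways. The last step is size 1 or 2, so f(n) = f(n-1) + f(n-2) with f(1)=1, f(2)=2.
Iterating the recurrence: f(1)=1, f(2)=2, f(3)=3, f(4)=5, f(5)=8, f(6)=13, f(7)=21, f(8)=34, f(9)=55, f(10)=89, f(11)=144, f(12)=233, f(13)=377, f(14)=610, f(15)=987, f(16)=1597, f(17)=2584, f(18)=4181, f(19)=6765, f(20)=10946, f(21)=17711, f(22)=28657, f(23)=46368, f(24)=75025, f(25)=121393, f(26)=196418, f(27)=317811, f(28)=514229, f(29)=832040, f(30)=1346269, f(31)=2178309, f(32)=3524578, f(33)=5702887, f(34)=9227465, f(35)=14930352, f(36)=24157817.

Final answer: 24157817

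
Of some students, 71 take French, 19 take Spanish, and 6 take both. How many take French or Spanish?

|A union B| = |A| + |B| - |A intersect B| = 71 + 19 - 6.

Final answer: 84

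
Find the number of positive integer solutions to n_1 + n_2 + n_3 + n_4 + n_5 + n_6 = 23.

Substitute n'_i = n_i - 1 (so n'_i >= 0). Then sum n'_i = 23 - 6 = 17.
Stars and bars: C(17+6-1, 6-1) = C(22,5).

Final answer: C(22,5) = 26334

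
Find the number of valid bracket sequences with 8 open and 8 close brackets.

This is a standard Catalan-number count: the answer is C_n. Here n = 8 (pairs).
C_n = C(2n,n)/(n+1), so C_{8} = C(16,8)/9 = 12870/9.

Final answer: C_{8} = 1430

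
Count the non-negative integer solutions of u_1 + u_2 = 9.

Stars and bars with 9 stars and 1 bars:
C(9+2-1, 2-1) = C(10,1).

Final answer: C(10,1) = 10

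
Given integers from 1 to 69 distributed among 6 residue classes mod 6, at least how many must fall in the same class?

By pigeonhole with 69 objects and 6 categories: ceiling(69/6).

Final answer: 12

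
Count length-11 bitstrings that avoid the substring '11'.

A valid string ends in 0 (append to any length-(n-1) valid string) or in 01 (append to any length-(n-2) valid string), so a(n) = a(n-1) + a(n-2) with a(1)=2, a(2)=3.
Computing successive values: a(1)=2, a(2)=3, a(3)=5, a(4)=8, a(5)=13, a(6)=21, a(7)=34, a(8)=55, a(9)=89, a(10)=144, a(11)=233.

Final answer: 233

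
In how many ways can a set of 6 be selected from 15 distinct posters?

C(15,6) = 15!/(6! x (15-6)!).

Final answer: C(15,6) = 5005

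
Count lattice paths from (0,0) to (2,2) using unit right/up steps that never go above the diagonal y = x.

Total monotonic paths to (2,2): C(4,2) = 6.
A path is bad iff it touches y = x + 1; reflecting its initial segment maps bad paths bijectively onto all paths to (1,3), of which there are C(4,3) = 4.
Valid Dyck paths: 6 - 4.
(Equivalently, C_{2} = C(4,2)/3 = 6/3.)

Final answer: C_{2} = 2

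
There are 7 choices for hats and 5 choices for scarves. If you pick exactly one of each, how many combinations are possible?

By the multiplication principle: 7 x 5.

Final answer: 35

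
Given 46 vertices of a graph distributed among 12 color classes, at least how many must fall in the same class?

By pigeonhole with 46 objects and 12 categories: ceiling(46/12).

Final answer: 4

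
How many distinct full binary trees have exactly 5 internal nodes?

The structures are counted by the Catalan number C_n. Here n = 5.
C_n = C(2n,n)/(n+1), so C_{5} = C(10,5)/6 = 252/6.

Final answer: C_{5} = 42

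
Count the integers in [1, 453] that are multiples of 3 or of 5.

Multiples of 3: 151. Multiples of 5: 90. Of both (lcm=15): 30.
By inclusion-exclusion: 151 + 90 - 30.

Final answer: 211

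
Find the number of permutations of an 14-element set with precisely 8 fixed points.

Choose which 8 elements are fixed: C(14,8) = 3003.
Derange the remaining 6 using D(j) = (j-1)(D(j-1) + D(j-2)), D(0)=1, D(1)=0: D(2)=1, D(3)=2, D(4)=9, D(5)=44, D(6)=265.
Total: 3003 x 265.

Final answer: C(14,8) D(6) = 795795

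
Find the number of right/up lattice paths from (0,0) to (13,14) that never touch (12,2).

Total paths to (13,14): C(27,14) = 20058300.
Paths through (12,2): C(14,2) x C(13,12) = 1183.
Avoiding (12,2): 20058300 - 1183.

Final answer: 20057117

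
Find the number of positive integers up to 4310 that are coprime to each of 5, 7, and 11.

|div by 5|=862, |div by 7|=615, |div by 11|=391.
|div by 5&7|=123, |div by 5&11|=78, |div by 7&11|=55, |div by all|=11.
By inclusion-exclusion, divisible by at least one: 862+615+391-123-78-55+11 = 1623.
Not divisible by any: 4310 - 1623.

Final answer: 2687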